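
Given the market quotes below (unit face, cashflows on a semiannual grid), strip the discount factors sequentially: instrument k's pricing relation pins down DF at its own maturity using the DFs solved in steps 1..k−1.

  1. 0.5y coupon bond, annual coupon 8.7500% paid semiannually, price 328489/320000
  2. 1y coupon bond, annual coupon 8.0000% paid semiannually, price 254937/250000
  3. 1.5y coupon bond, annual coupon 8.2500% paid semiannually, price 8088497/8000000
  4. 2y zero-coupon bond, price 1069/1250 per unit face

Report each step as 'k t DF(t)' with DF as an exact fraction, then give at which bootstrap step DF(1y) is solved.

step 1 [0.5y] bond c/2=7/160: DF=(328489/320000 − 7/160·(0))/(1+7/160) = 1967/2000 ≈ 0.983500
step 2 [1y] bond c/2=1/25: DF=(254937/250000 − 1/25·(0.983500))/(1+1/25) = 9427/10000 ≈ 0.942700
step 3 [1.5y] bond c/2=33/800: DF=(8088497/8000000 − 33/800·(0.983500+0.942700))/(1+33/800) = 8947/10000 ≈ 0.894700
step 4 [2y] zero: DF = P = 1069/1250 ≈ 0.855200

1 1/2 1967/2000
2 1 9427/10000
3 3/2 8947/10000
4 2 1069/1250
DF(1y) is solved at step 2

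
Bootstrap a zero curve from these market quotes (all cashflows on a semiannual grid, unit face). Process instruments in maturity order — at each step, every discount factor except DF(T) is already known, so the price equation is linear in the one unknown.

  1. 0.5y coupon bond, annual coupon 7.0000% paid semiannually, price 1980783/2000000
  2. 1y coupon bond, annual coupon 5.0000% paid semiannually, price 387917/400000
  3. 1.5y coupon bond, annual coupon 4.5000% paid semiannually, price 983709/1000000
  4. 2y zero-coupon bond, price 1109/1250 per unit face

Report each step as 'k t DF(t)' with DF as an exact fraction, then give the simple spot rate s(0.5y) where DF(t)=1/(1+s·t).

step 1 [0.5y] bond c/2=7/200: DF=(1980783/2000000 − 7/200·(0))/(1+7/200) = 9569/10000 ≈ 0.956900
step 2 [1y] bond c/2=1/40: DF=(387917/400000 − 1/40·(0.956900))/(1+1/40) = 2307/2500 ≈ 0.922800
step 3 [1.5y] bond c/2=9/400: DF=(983709/1000000 − 9/400·(0.956900+0.922800))/(1+9/400) = 9207/10000 ≈ 0.920700
step 4 [2y] zero: DF = P = 1109/1250 ≈ 0.887200

1 1/2 9569/10000
2 1 2307/2500
3 3/2 9207/10000
4 2 1109/1250
s(0.5y) = (1/(9569/10000) − 1)/(1/2) = 862/9569 ≈ 9.0083%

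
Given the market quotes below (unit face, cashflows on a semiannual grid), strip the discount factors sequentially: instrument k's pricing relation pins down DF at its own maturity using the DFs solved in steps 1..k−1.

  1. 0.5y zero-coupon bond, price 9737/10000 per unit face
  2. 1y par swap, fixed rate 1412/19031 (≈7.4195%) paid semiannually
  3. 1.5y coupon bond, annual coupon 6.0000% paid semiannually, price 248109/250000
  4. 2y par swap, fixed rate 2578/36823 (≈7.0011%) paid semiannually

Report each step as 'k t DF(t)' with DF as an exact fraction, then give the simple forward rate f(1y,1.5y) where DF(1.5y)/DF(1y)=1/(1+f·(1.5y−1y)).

1 1/2 9737/10000
2 1 4647/5000
3 3/2 9081/10000
4 2 8711/10000
f(1y,1.5y) = ((4647/5000)/(9081/10000) − 1)/(1/2) = 142/3027 ≈ 4.6911%

step 1 [0.5y] zero: DF = P = 9737/10000 ≈ 0.973700
step 2 [1y] swap r/2=706/19031: DF=(1 − 706/19031·(0.973700))/(1+706/19031) = 4647/5000 ≈ 0.929400
step 3 [1.5y] bond c/2=3/100: DF=(248109/250000 − 3/100·(0.973700+0.929400))/(1+3/100) = 9081/10000 ≈ 0.908100
step 4 [2y] swap r/2=1289/36823: DF=(1 − 1289/36823·(0.973700+0.929400+0.908100))/(1+1289/36823) = 8711/10000 ≈ 0.871100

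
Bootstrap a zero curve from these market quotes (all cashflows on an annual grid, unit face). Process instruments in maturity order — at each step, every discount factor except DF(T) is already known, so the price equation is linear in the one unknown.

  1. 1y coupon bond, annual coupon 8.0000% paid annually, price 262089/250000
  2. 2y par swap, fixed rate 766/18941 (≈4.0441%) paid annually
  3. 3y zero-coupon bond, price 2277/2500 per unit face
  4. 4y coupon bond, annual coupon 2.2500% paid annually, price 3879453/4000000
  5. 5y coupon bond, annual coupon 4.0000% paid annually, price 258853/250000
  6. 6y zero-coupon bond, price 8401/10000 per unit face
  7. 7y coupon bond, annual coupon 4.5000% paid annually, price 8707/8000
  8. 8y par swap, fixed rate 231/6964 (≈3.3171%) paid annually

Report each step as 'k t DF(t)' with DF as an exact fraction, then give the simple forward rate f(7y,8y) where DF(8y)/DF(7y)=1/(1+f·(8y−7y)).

1 1 9707/10000
2 2 4617/5000
3 3 2277/2500
4 4 2217/2500
5 5 1067/1250
6 6 8401/10000
7 7 506/625
8 8 769/1000
f(7y,8y) = ((506/625)/(769/1000) − 1)/(1) = 203/3845 ≈ 5.2796%

step 1 [1y] bond c/1=2/25: DF=(262089/250000 − 2/25·(0))/(1+2/25) = 9707/10000 ≈ 0.970700
step 2 [2y] swap r/1=766/18941: DF=(1 − 766/18941·(0.970700))/(1+766/18941) = 4617/5000 ≈ 0.923400
step 3 [3y] zero: DF = P = 2277/2500 ≈ 0.910800
step 4 [4y] bond c/1=9/400: DF=(3879453/4000000 − 9/400·(0.970700+0.923400+0.910800))/(1+9/400) = 2217/2500 ≈ 0.886800
step 5 [5y] bond c/1=1/25: DF=(258853/250000 − 1/25·(0.970700+0.923400+0.910800+0.886800))/(1+1/25) = 1067/1250 ≈ 0.853600
step 6 [6y] zero: DF = P = 8401/10000 ≈ 0.840100
step 7 [7y] bond c/1=9/200: DF=(8707/8000 − 9/200·(0.970700+0.923400+0.910800+0.886800+0.853600+0.840100))/(1+9/200) = 506/625 ≈ 0.809600
step 8 [8y] swap r/1=231/6964: DF=(1 − 231/6964·(0.970700+0.923400+0.910800+0.886800+0.853600+0.840100+0.809600))/(1+231/6964) = 769/1000 ≈ 0.769000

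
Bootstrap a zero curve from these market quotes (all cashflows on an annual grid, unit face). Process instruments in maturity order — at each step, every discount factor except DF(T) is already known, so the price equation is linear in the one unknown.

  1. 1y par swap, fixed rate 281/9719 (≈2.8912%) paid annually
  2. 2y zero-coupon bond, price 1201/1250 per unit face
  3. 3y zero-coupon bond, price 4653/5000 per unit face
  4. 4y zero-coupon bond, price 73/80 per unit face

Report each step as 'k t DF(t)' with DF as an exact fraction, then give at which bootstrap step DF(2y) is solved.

step 1 [1y] swap r/1=281/9719: DF=(1 − 281/9719·(0))/(1+281/9719) = 9719/10000 ≈ 0.971900
step 2 [2y] zero: DF = P = 1201/1250 ≈ 0.960800
step 3 [3y] zero: DF = P = 4653/5000 ≈ 0.930600
step 4 [4y] zero: DF = P = 73/80 ≈ 0.912500

1 1 9719/10000
2 2 1201/1250
3 3 4653/5000
4 4 73/80
DF(2y) is solved at step 2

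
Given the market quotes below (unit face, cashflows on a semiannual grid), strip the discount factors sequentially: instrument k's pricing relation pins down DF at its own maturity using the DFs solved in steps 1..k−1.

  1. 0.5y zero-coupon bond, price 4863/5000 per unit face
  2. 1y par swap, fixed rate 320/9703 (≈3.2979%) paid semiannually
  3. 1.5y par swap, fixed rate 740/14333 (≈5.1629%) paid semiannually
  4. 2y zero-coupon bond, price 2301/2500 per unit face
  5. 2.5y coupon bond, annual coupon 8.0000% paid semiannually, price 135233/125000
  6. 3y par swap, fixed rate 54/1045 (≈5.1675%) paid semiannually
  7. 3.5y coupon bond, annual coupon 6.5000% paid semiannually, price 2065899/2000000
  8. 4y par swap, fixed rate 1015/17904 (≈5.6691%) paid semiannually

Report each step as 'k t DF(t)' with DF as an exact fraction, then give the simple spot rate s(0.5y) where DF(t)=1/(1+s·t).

1 1/2 4863/5000
2 1 121/125
3 3/2 463/500
4 2 2301/2500
5 5/2 4473/5000
6 3 8569/10000
7 7/2 8261/10000
8 4 797/1000
s(0.5y) = (1/(4863/5000) − 1)/(1/2) = 274/4863 ≈ 5.6344%

step 1 [0.5y] zero: DF = P = 4863/5000 ≈ 0.972600
step 2 [1y] swap r/2=160/9703: DF=(1 − 160/9703·(0.972600))/(1+160/9703) = 121/125 ≈ 0.968000
step 3 [1.5y] swap r/2=370/14333: DF=(1 − 370/14333·(0.972600+0.968000))/(1+370/14333) = 463/500 ≈ 0.926000
step 4 [2y] zero: DF = P = 2301/2500 ≈ 0.920400
step 5 [2.5y] bond c/2=1/25: DF=(135233/125000 − 1/25·(0.972600+0.968000+0.926000+0.920400))/(1+1/25) = 4473/5000 ≈ 0.894600
step 6 [3y] swap r/2=27/1045: DF=(1 − 27/1045·(0.972600+0.968000+0.926000+0.920400+0.894600))/(1+27/1045) = 8569/10000 ≈ 0.856900
step 7 [3.5y] bond c/2=13/400: DF=(2065899/2000000 − 13/400·(0.972600+0.968000+0.926000+0.920400+0.894600+0.856900))/(1+13/400) = 8261/10000 ≈ 0.826100
step 8 [4y] swap r/2=1015/35808: DF=(1 − 1015/35808·(0.972600+0.968000+0.926000+0.920400+0.894600+0.856900+0.826100))/(1+1015/35808) = 797/1000 ≈ 0.797000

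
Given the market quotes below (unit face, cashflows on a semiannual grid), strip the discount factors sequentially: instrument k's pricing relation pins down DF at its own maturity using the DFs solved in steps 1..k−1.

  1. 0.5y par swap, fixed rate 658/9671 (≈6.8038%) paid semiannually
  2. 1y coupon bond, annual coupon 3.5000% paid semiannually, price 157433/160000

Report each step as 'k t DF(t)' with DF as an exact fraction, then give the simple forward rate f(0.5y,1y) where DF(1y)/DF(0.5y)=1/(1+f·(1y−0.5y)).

step 1 [0.5y] swap r/2=329/9671: DF=(1 − 329/9671·(0))/(1+329/9671) = 9671/10000 ≈ 0.967100
step 2 [1y] bond c/2=7/400: DF=(157433/160000 − 7/400·(0.967100))/(1+7/400) = 594/625 ≈ 0.950400

1 1/2 9671/10000
2 1 594/625
f(0.5y,1y) = ((9671/10000)/(594/625) − 1)/(1/2) = 167/4752 ≈ 3.5143%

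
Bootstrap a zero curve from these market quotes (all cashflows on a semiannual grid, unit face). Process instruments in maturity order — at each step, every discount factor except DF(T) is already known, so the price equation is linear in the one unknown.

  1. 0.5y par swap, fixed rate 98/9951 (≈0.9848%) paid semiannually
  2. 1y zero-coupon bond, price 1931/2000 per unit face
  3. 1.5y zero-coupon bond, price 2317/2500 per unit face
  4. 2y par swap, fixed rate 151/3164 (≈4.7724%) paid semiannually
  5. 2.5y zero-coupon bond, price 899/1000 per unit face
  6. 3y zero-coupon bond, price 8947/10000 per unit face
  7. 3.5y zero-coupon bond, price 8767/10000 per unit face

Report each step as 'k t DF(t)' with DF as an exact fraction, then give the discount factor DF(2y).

1 1/2 9951/10000
2 1 1931/2000
3 3/2 2317/2500
4 2 4547/5000
5 5/2 899/1000
6 3 8947/10000
7 7/2 8767/10000
DF(2y) = 4547/5000 ≈ 0.909400

step 1 [0.5y] swap r/2=49/9951: DF=(1 − 49/9951·(0))/(1+49/9951) = 9951/10000 ≈ 0.995100
step 2 [1y] zero: DF = P = 1931/2000 ≈ 0.965500
step 3 [1.5y] zero: DF = P = 2317/2500 ≈ 0.926800
step 4 [2y] swap r/2=151/6328: DF=(1 − 151/6328·(0.995100+0.965500+0.926800))/(1+151/6328) = 4547/5000 ≈ 0.909400
step 5 [2.5y] zero: DF = P = 899/1000 ≈ 0.899000
step 6 [3y] zero: DF = P = 8947/10000 ≈ 0.894700
step 7 [3.5y] zero: DF = P = 8767/10000 ≈ 0.876700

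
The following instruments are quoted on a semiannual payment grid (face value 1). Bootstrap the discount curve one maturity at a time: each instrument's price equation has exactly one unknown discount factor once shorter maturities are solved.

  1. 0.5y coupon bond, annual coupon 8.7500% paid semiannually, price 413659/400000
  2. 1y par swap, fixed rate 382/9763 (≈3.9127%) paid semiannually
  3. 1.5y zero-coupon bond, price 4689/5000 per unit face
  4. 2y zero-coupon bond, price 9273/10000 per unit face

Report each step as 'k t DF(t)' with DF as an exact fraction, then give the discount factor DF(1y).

step 1 [0.5y] bond c/2=7/160: DF=(413659/400000 − 7/160·(0))/(1+7/160) = 2477/2500 ≈ 0.990800
step 2 [1y] swap r/2=191/9763: DF=(1 − 191/9763·(0.990800))/(1+191/9763) = 4809/5000 ≈ 0.961800
step 3 [1.5y] zero: DF = P = 4689/5000 ≈ 0.937800
step 4 [2y] zero: DF = P = 9273/10000 ≈ 0.927300

1 1/2 2477/2500
2 1 4809/5000
3 3/2 4689/5000
4 2 9273/10000
DF(1y) = 4809/5000 ≈ 0.961800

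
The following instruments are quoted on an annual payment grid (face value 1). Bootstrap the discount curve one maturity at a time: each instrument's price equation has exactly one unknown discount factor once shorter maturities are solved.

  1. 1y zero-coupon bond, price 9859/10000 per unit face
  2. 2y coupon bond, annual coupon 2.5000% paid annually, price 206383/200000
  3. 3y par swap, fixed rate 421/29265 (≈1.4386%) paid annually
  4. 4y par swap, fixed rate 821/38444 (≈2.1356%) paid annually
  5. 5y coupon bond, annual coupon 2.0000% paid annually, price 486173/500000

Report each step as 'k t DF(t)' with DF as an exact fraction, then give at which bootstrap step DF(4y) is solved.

1 1 9859/10000
2 2 9827/10000
3 3 9579/10000
4 4 9179/10000
5 5 8779/10000
DF(4y) is solved at step 4

step 1 [1y] zero: DF = P = 9859/10000 ≈ 0.985900
step 2 [2y] bond c/1=1/40: DF=(206383/200000 − 1/40·(0.985900))/(1+1/40) = 9827/10000 ≈ 0.982700
step 3 [3y] swap r/1=421/29265: DF=(1 − 421/29265·(0.985900+0.982700))/(1+421/29265) = 9579/10000 ≈ 0.957900
step 4 [4y] swap r/1=821/38444: DF=(1 − 821/38444·(0.985900+0.982700+0.957900))/(1+821/38444) = 9179/10000 ≈ 0.917900
step 5 [5y] bond c/1=1/50: DF=(486173/500000 − 1/50·(0.985900+0.982700+0.957900+0.917900))/(1+1/50) = 8779/10000 ≈ 0.877900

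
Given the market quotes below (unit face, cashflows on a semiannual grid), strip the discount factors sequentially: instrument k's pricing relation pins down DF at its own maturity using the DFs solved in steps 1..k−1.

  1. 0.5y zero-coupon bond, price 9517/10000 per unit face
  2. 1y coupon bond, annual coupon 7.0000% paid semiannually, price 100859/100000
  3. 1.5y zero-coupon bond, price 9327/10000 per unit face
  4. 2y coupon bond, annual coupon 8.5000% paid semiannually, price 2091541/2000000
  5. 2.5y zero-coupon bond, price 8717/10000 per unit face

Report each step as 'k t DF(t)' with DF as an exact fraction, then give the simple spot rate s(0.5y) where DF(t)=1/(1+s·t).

1 1/2 9517/10000
2 1 9423/10000
3 3/2 9327/10000
4 2 8879/10000
5 5/2 8717/10000
s(0.5y) = (1/(9517/10000) − 1)/(1/2) = 966/9517 ≈ 10.1503%

step 1 [0.5y] zero: DF = P = 9517/10000 ≈ 0.951700
step 2 [1y] bond c/2=7/200: DF=(100859/100000 − 7/200·(0.951700))/(1+7/200) = 9423/10000 ≈ 0.942300
step 3 [1.5y] zero: DF = P = 9327/10000 ≈ 0.932700
step 4 [2y] bond c/2=17/400: DF=(2091541/2000000 − 17/400·(0.951700+0.942300+0.932700))/(1+17/400) = 8879/10000 ≈ 0.887900
step 5 [2.5y] zero: DF = P = 8717/10000 ≈ 0.871700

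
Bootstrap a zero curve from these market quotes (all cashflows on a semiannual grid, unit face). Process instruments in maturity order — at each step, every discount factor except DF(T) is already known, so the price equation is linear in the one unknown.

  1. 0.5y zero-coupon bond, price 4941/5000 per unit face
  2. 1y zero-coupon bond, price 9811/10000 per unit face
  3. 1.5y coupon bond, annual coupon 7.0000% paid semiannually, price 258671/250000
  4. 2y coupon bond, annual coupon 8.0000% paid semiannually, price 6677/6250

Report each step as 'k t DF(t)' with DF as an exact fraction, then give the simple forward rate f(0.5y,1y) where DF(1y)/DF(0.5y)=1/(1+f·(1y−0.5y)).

1 1/2 4941/5000
2 1 9811/10000
3 3/2 9331/10000
4 2 2289/2500
f(0.5y,1y) = ((4941/5000)/(9811/10000) − 1)/(1/2) = 142/9811 ≈ 1.4474%

step 1 [0.5y] zero: DF = P = 4941/5000 ≈ 0.988200
step 2 [1y] zero: DF = P = 9811/10000 ≈ 0.981100
step 3 [1.5y] bond c/2=7/200: DF=(258671/250000 − 7/200·(0.988200+0.981100))/(1+7/200) = 9331/10000 ≈ 0.933100
step 4 [2y] bond c/2=1/25: DF=(6677/6250 − 1/25·(0.988200+0.981100+0.933100))/(1+1/25) = 2289/2500 ≈ 0.915600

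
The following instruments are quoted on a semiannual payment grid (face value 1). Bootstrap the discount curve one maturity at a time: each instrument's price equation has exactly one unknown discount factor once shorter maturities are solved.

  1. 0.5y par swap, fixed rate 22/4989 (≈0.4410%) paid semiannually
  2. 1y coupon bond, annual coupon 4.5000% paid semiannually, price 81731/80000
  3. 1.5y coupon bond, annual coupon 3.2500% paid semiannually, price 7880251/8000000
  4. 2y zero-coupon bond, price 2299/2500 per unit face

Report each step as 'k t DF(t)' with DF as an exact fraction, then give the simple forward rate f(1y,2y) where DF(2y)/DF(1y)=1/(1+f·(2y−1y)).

1 1/2 4989/5000
2 1 2443/2500
3 3/2 9377/10000
4 2 2299/2500
f(1y,2y) = ((2443/2500)/(2299/2500) − 1)/(1) = 144/2299 ≈ 6.2636%

step 1 [0.5y] swap r/2=11/4989: DF=(1 − 11/4989·(0))/(1+11/4989) = 4989/5000 ≈ 0.997800
step 2 [1y] bond c/2=9/400: DF=(81731/80000 − 9/400·(0.997800))/(1+9/400) = 2443/2500 ≈ 0.977200
step 3 [1.5y] bond c/2=13/800: DF=(7880251/8000000 − 13/800·(0.997800+0.977200))/(1+13/800) = 9377/10000 ≈ 0.937700
step 4 [2y] zero: DF = P = 2299/2500 ≈ 0.919600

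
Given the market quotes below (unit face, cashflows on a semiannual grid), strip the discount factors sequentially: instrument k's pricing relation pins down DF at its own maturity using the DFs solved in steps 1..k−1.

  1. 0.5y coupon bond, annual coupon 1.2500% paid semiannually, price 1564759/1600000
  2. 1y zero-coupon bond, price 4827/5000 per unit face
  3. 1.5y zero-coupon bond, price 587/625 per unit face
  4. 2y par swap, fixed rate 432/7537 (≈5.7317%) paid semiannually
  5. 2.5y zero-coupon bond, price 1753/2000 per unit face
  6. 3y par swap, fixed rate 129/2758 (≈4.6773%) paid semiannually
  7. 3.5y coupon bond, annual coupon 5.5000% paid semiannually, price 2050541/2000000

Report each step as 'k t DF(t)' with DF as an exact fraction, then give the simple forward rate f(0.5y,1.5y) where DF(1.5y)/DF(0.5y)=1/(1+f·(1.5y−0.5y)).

step 1 [0.5y] bond c/2=1/160: DF=(1564759/1600000 − 1/160·(0))/(1+1/160) = 9719/10000 ≈ 0.971900
step 2 [1y] zero: DF = P = 4827/5000 ≈ 0.965400
step 3 [1.5y] zero: DF = P = 587/625 ≈ 0.939200
step 4 [2y] swap r/2=216/7537: DF=(1 − 216/7537·(0.971900+0.965400+0.939200))/(1+216/7537) = 223/250 ≈ 0.892000
step 5 [2.5y] zero: DF = P = 1753/2000 ≈ 0.876500
step 6 [3y] swap r/2=129/5516: DF=(1 − 129/5516·(0.971900+0.965400+0.939200+0.892000+0.876500))/(1+129/5516) = 871/1000 ≈ 0.871000
step 7 [3.5y] bond c/2=11/400: DF=(2050541/2000000 − 11/400·(0.971900+0.965400+0.939200+0.892000+0.876500+0.871000))/(1+11/400) = 4251/5000 ≈ 0.850200

1 1/2 9719/10000
2 1 4827/5000
3 3/2 587/625
4 2 223/250
5 5/2 1753/2000
6 3 871/1000
7 7/2 4251/5000
f(0.5y,1.5y) = ((9719/10000)/(587/625) − 1)/(1) = 327/9392 ≈ 3.4817%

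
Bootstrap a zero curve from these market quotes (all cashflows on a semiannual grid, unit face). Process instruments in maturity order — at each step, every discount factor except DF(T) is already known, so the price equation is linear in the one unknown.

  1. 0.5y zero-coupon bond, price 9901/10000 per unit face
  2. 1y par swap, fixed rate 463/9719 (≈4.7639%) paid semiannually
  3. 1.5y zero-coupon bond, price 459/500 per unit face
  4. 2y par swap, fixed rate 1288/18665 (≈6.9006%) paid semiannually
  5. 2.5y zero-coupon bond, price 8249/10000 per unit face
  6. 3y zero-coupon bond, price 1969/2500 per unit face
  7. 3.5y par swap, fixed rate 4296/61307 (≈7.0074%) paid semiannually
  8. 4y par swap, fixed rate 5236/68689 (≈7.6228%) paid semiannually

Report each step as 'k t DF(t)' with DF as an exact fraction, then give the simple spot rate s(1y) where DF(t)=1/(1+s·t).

step 1 [0.5y] zero: DF = P = 9901/10000 ≈ 0.990100
step 2 [1y] swap r/2=463/19438: DF=(1 − 463/19438·(0.990100))/(1+463/19438) = 9537/10000 ≈ 0.953700
step 3 [1.5y] zero: DF = P = 459/500 ≈ 0.918000
step 4 [2y] swap r/2=644/18665: DF=(1 − 644/18665·(0.990100+0.953700+0.918000))/(1+644/18665) = 1089/1250 ≈ 0.871200
step 5 [2.5y] zero: DF = P = 8249/10000 ≈ 0.824900
step 6 [3y] zero: DF = P = 1969/2500 ≈ 0.787600
step 7 [3.5y] swap r/2=2148/61307: DF=(1 − 2148/61307·(0.990100+0.953700+0.918000+0.871200+0.824900+0.787600))/(1+2148/61307) = 1963/2500 ≈ 0.785200
step 8 [4y] swap r/2=2618/68689: DF=(1 − 2618/68689·(0.990100+0.953700+0.918000+0.871200+0.824900+0.787600+0.785200))/(1+2618/68689) = 3691/5000 ≈ 0.738200

1 1/2 9901/10000
2 1 9537/10000
3 3/2 459/500
4 2 1089/1250
5 5/2 8249/10000
6 3 1969/2500
7 7/2 1963/2500
8 4 3691/5000
s(1y) = (1/(9537/10000) − 1)/(1) = 463/9537 ≈ 4.8548%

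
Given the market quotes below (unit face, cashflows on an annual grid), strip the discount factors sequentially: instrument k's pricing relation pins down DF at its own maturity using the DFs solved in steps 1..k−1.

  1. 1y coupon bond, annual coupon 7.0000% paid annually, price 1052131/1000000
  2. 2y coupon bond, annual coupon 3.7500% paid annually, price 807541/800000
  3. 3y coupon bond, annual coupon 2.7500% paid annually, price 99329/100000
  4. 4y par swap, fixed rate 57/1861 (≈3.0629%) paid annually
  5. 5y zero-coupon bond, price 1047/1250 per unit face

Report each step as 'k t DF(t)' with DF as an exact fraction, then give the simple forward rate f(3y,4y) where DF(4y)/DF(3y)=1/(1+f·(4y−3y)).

step 1 [1y] bond c/1=7/100: DF=(1052131/1000000 − 7/100·(0))/(1+7/100) = 9833/10000 ≈ 0.983300
step 2 [2y] bond c/1=3/80: DF=(807541/800000 − 3/80·(0.983300))/(1+3/80) = 4687/5000 ≈ 0.937400
step 3 [3y] bond c/1=11/400: DF=(99329/100000 − 11/400·(0.983300+0.937400))/(1+11/400) = 9153/10000 ≈ 0.915300
step 4 [4y] swap r/1=57/1861: DF=(1 − 57/1861·(0.983300+0.937400+0.915300))/(1+57/1861) = 443/500 ≈ 0.886000
step 5 [5y] zero: DF = P = 1047/1250 ≈ 0.837600

1 1 9833/10000
2 2 4687/5000
3 3 9153/10000
4 4 443/500
5 5 1047/1250
f(3y,4y) = ((9153/10000)/(443/500) − 1)/(1) = 293/8860 ≈ 3.3070%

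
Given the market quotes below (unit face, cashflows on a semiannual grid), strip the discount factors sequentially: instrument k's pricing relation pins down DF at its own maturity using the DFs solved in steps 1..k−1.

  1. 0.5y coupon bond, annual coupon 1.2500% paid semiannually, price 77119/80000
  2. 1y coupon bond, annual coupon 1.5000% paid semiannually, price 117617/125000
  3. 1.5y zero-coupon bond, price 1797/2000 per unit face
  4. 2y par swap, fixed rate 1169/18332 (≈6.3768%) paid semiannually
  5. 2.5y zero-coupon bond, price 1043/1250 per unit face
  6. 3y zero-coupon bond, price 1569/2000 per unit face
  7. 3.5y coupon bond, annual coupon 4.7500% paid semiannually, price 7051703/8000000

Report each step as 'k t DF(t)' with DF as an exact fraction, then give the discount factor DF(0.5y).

1 1/2 479/500
2 1 2317/2500
3 3/2 1797/2000
4 2 8831/10000
5 5/2 1043/1250
6 3 1569/2000
7 7/2 923/1250
DF(0.5y) = 479/500 ≈ 0.958000

step 1 [0.5y] bond c/2=1/160: DF=(77119/80000 − 1/160·(0))/(1+1/160) = 479/500 ≈ 0.958000
step 2 [1y] bond c/2=3/400: DF=(117617/125000 − 3/400·(0.958000))/(1+3/400) = 2317/2500 ≈ 0.926800
step 3 [1.5y] zero: DF = P = 1797/2000 ≈ 0.898500
step 4 [2y] swap r/2=1169/36664: DF=(1 − 1169/36664·(0.958000+0.926800+0.898500))/(1+1169/36664) = 8831/10000 ≈ 0.883100
step 5 [2.5y] zero: DF = P = 1043/1250 ≈ 0.834400
step 6 [3y] zero: DF = P = 1569/2000 ≈ 0.784500
step 7 [3.5y] bond c/2=19/800: DF=(7051703/8000000 − 19/800·(0.958000+0.926800+0.898500+0.883100+0.834400+0.784500))/(1+19/800) = 923/1250 ≈ 0.738400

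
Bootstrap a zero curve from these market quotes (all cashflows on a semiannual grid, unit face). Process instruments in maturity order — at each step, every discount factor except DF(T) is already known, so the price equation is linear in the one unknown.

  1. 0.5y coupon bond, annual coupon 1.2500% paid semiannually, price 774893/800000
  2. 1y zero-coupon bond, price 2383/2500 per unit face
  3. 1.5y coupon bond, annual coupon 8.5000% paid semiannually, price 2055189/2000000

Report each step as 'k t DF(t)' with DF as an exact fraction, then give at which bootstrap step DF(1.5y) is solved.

1 1/2 4813/5000
2 1 2383/2500
3 3/2 2269/2500
DF(1.5y) is solved at step 3

step 1 [0.5y] bond c/2=1/160: DF=(774893/800000 − 1/160·(0))/(1+1/160) = 4813/5000 ≈ 0.962600
step 2 [1y] zero: DF = P = 2383/2500 ≈ 0.953200
step 3 [1.5y] bond c/2=17/400: DF=(2055189/2000000 − 17/400·(0.962600+0.953200))/(1+17/400) = 2269/2500 ≈ 0.907600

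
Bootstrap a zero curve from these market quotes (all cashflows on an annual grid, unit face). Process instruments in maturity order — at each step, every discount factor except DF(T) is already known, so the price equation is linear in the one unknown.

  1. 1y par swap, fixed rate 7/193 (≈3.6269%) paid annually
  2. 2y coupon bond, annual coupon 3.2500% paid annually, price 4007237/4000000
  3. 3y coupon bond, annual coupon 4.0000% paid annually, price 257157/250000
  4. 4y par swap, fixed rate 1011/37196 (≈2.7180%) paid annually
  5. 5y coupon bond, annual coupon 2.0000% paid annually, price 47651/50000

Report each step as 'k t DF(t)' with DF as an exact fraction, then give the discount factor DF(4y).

1 1 193/200
2 2 9399/10000
3 3 4579/5000
4 4 8989/10000
5 5 4307/5000
DF(4y) = 8989/10000 ≈ 0.898900

step 1 [1y] swap r/1=7/193: DF=(1 − 7/193·(0))/(1+7/193) = 193/200 ≈ 0.965000
step 2 [2y] bond c/1=13/400: DF=(4007237/4000000 − 13/400·(0.965000))/(1+13/400) = 9399/10000 ≈ 0.939900
step 3 [3y] bond c/1=1/25: DF=(257157/250000 − 1/25·(0.965000+0.939900))/(1+1/25) = 4579/5000 ≈ 0.915800
step 4 [4y] swap r/1=1011/37196: DF=(1 − 1011/37196·(0.965000+0.939900+0.915800))/(1+1011/37196) = 8989/10000 ≈ 0.898900
step 5 [5y] bond c/1=1/50: DF=(47651/50000 − 1/50·(0.965000+0.939900+0.915800+0.898900))/(1+1/50) = 4307/5000 ≈ 0.861400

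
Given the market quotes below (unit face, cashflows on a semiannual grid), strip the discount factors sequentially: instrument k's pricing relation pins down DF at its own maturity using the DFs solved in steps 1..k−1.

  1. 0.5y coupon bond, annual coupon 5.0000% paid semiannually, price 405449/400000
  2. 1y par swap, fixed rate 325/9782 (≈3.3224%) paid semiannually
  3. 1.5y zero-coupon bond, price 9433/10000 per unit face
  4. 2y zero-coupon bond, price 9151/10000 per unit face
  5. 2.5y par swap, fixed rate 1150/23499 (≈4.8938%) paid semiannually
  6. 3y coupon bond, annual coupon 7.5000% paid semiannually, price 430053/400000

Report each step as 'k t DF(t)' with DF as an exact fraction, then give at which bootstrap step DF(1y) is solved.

1 1/2 9889/10000
2 1 387/400
3 3/2 9433/10000
4 2 9151/10000
5 5/2 177/200
6 3 1083/1250
DF(1y) is solved at step 2

step 1 [0.5y] bond c/2=1/40: DF=(405449/400000 − 1/40·(0))/(1+1/40) = 9889/10000 ≈ 0.988900
step 2 [1y] swap r/2=325/19564: DF=(1 − 325/19564·(0.988900))/(1+325/19564) = 387/400 ≈ 0.967500
step 3 [1.5y] zero: DF = P = 9433/10000 ≈ 0.943300
step 4 [2y] zero: DF = P = 9151/10000 ≈ 0.915100
step 5 [2.5y] swap r/2=575/23499: DF=(1 − 575/23499·(0.988900+0.967500+0.943300+0.915100))/(1+575/23499) = 177/200 ≈ 0.885000
step 6 [3y] bond c/2=3/80: DF=(430053/400000 − 3/80·(0.988900+0.967500+0.943300+0.915100+0.885000))/(1+3/80) = 1083/1250 ≈ 0.866400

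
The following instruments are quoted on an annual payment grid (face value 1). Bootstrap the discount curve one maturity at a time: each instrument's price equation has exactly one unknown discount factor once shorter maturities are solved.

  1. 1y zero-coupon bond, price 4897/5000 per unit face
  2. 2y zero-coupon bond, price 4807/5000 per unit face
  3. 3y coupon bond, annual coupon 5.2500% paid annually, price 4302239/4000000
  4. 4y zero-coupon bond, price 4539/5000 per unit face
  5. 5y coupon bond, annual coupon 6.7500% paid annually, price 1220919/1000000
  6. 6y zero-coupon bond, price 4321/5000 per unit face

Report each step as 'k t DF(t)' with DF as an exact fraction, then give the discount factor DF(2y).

step 1 [1y] zero: DF = P = 4897/5000 ≈ 0.979400
step 2 [2y] zero: DF = P = 4807/5000 ≈ 0.961400
step 3 [3y] bond c/1=21/400: DF=(4302239/4000000 − 21/400·(0.979400+0.961400))/(1+21/400) = 9251/10000 ≈ 0.925100
step 4 [4y] zero: DF = P = 4539/5000 ≈ 0.907800
step 5 [5y] bond c/1=27/400: DF=(1220919/1000000 − 27/400·(0.979400+0.961400+0.925100+0.907800))/(1+27/400) = 9051/10000 ≈ 0.905100
step 6 [6y] zero: DF = P = 4321/5000 ≈ 0.864200

1 1 4897/5000
2 2 4807/5000
3 3 9251/10000
4 4 4539/5000
5 5 9051/10000
6 6 4321/5000
DF(2y) = 4807/5000 ≈ 0.961400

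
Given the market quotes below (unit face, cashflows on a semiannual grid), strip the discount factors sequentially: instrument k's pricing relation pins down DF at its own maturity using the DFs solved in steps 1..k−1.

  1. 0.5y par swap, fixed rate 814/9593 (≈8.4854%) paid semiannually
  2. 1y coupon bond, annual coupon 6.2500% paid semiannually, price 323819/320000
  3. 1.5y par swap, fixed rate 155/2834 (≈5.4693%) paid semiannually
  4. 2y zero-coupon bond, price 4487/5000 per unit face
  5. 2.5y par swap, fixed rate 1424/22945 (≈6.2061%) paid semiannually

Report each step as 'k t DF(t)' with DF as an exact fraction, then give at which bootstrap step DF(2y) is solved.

1 1/2 9593/10000
2 1 4761/5000
3 3/2 369/400
4 2 4487/5000
5 5/2 536/625
DF(2y) is solved at step 4

step 1 [0.5y] swap r/2=407/9593: DF=(1 − 407/9593·(0))/(1+407/9593) = 9593/10000 ≈ 0.959300
step 2 [1y] bond c/2=1/32: DF=(323819/320000 − 1/32·(0.959300))/(1+1/32) = 4761/5000 ≈ 0.952200
step 3 [1.5y] swap r/2=155/5668: DF=(1 − 155/5668·(0.959300+0.952200))/(1+155/5668) = 369/400 ≈ 0.922500
step 4 [2y] zero: DF = P = 4487/5000 ≈ 0.897400
step 5 [2.5y] swap r/2=712/22945: DF=(1 − 712/22945·(0.959300+0.952200+0.922500+0.897400))/(1+712/22945) = 536/625 ≈ 0.857600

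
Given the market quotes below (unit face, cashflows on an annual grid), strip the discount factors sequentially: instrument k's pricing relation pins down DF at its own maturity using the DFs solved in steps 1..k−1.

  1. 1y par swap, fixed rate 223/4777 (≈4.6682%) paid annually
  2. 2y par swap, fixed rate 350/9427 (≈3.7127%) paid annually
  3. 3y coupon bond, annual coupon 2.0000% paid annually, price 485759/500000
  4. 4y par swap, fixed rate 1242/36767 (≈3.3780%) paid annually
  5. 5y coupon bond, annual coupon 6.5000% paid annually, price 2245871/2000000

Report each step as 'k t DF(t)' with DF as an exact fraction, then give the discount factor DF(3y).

step 1 [1y] swap r/1=223/4777: DF=(1 − 223/4777·(0))/(1+223/4777) = 4777/5000 ≈ 0.955400
step 2 [2y] swap r/1=350/9427: DF=(1 − 350/9427·(0.955400))/(1+350/9427) = 93/100 ≈ 0.930000
step 3 [3y] bond c/1=1/50: DF=(485759/500000 − 1/50·(0.955400+0.930000))/(1+1/50) = 1831/2000 ≈ 0.915500
step 4 [4y] swap r/1=1242/36767: DF=(1 − 1242/36767·(0.955400+0.930000+0.915500))/(1+1242/36767) = 4379/5000 ≈ 0.875800
step 5 [5y] bond c/1=13/200: DF=(2245871/2000000 − 13/200·(0.955400+0.930000+0.915500+0.875800))/(1+13/200) = 83/100 ≈ 0.830000

1 1 4777/5000
2 2 93/100
3 3 1831/2000
4 4 4379/5000
5 5 83/100
DF(3y) = 1831/2000 ≈ 0.915500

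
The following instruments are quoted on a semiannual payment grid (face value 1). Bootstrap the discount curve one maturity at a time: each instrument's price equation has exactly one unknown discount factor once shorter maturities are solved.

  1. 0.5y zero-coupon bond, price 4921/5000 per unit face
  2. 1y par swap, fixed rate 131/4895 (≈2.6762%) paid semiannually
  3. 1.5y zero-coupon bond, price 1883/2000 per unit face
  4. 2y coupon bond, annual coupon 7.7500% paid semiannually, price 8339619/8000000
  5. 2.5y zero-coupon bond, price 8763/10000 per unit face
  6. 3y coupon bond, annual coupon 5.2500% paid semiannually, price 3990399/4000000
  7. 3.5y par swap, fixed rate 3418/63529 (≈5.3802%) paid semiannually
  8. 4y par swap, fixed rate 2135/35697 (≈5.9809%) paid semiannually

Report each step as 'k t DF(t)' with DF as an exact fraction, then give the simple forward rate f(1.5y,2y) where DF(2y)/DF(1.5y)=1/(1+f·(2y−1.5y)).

1 1/2 4921/5000
2 1 4869/5000
3 3/2 1883/2000
4 2 4477/5000
5 5/2 8763/10000
6 3 4263/5000
7 7/2 8291/10000
8 4 1573/2000
f(1.5y,2y) = ((1883/2000)/(4477/5000) − 1)/(1/2) = 461/4477 ≈ 10.2971%

step 1 [0.5y] zero: DF = P = 4921/5000 ≈ 0.984200
step 2 [1y] swap r/2=131/9790: DF=(1 − 131/9790·(0.984200))/(1+131/9790) = 4869/5000 ≈ 0.973800
step 3 [1.5y] zero: DF = P = 1883/2000 ≈ 0.941500
step 4 [2y] bond c/2=31/800: DF=(8339619/8000000 − 31/800·(0.984200+0.973800+0.941500))/(1+31/800) = 4477/5000 ≈ 0.895400
step 5 [2.5y] zero: DF = P = 8763/10000 ≈ 0.876300
step 6 [3y] bond c/2=21/800: DF=(3990399/4000000 − 21/800·(0.984200+0.973800+0.941500+0.895400+0.876300))/(1+21/800) = 4263/5000 ≈ 0.852600
step 7 [3.5y] swap r/2=1709/63529: DF=(1 − 1709/63529·(0.984200+0.973800+0.941500+0.895400+0.876300+0.852600))/(1+1709/63529) = 8291/10000 ≈ 0.829100
step 8 [4y] swap r/2=2135/71394: DF=(1 − 2135/71394·(0.984200+0.973800+0.941500+0.895400+0.876300+0.852600+0.829100))/(1+2135/71394) = 1573/2000 ≈ 0.786500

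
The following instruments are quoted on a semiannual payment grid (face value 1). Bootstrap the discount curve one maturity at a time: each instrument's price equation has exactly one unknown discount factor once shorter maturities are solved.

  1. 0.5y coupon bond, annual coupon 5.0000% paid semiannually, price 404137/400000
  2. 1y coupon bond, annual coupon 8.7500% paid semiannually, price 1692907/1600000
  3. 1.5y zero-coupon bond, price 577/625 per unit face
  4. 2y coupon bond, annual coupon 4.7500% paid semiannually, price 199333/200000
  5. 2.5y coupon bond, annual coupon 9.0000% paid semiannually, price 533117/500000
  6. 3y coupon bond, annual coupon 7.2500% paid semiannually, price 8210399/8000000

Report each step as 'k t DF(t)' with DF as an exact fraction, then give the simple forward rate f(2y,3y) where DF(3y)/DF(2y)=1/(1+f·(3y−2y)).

step 1 [0.5y] bond c/2=1/40: DF=(404137/400000 − 1/40·(0))/(1+1/40) = 9857/10000 ≈ 0.985700
step 2 [1y] bond c/2=7/160: DF=(1692907/1600000 − 7/160·(0.985700))/(1+7/160) = 2431/2500 ≈ 0.972400
step 3 [1.5y] zero: DF = P = 577/625 ≈ 0.923200
step 4 [2y] bond c/2=19/800: DF=(199333/200000 − 19/800·(0.985700+0.972400+0.923200))/(1+19/800) = 9067/10000 ≈ 0.906700
step 5 [2.5y] bond c/2=9/200: DF=(533117/500000 − 9/200·(0.985700+0.972400+0.923200+0.906700))/(1+9/200) = 2143/2500 ≈ 0.857200
step 6 [3y] bond c/2=29/800: DF=(8210399/8000000 − 29/800·(0.985700+0.972400+0.923200+0.906700+0.857200))/(1+29/800) = 8279/10000 ≈ 0.827900

1 1/2 9857/10000
2 1 2431/2500
3 3/2 577/625
4 2 9067/10000
5 5/2 2143/2500
6 3 8279/10000
f(2y,3y) = ((9067/10000)/(8279/10000) − 1)/(1) = 788/8279 ≈ 9.5181%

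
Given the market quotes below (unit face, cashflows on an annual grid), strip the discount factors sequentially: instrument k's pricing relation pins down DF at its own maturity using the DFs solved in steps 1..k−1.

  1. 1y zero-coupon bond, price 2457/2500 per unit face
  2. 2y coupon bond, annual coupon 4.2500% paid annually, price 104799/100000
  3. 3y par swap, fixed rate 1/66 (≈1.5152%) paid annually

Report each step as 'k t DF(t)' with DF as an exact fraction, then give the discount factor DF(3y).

step 1 [1y] zero: DF = P = 2457/2500 ≈ 0.982800
step 2 [2y] bond c/1=17/400: DF=(104799/100000 − 17/400·(0.982800))/(1+17/400) = 2413/2500 ≈ 0.965200
step 3 [3y] swap r/1=1/66: DF=(1 − 1/66·(0.982800+0.965200))/(1+1/66) = 239/250 ≈ 0.956000

1 1 2457/2500
2 2 2413/2500
3 3 239/250
DF(3y) = 239/250 ≈ 0.956000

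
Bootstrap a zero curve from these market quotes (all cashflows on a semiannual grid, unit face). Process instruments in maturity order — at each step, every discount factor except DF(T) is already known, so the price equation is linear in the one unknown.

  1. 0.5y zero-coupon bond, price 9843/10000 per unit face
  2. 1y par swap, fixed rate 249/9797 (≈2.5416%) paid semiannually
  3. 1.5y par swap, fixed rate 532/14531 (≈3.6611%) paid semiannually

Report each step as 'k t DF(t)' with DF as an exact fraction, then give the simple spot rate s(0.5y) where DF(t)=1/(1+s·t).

1 1/2 9843/10000
2 1 9751/10000
3 3/2 2367/2500
s(0.5y) = (1/(9843/10000) − 1)/(1/2) = 314/9843 ≈ 3.1901%

step 1 [0.5y] zero: DF = P = 9843/10000 ≈ 0.984300
step 2 [1y] swap r/2=249/19594: DF=(1 − 249/19594·(0.984300))/(1+249/19594) = 9751/10000 ≈ 0.975100
step 3 [1.5y] swap r/2=266/14531: DF=(1 − 266/14531·(0.984300+0.975100))/(1+266/14531) = 2367/2500 ≈ 0.946800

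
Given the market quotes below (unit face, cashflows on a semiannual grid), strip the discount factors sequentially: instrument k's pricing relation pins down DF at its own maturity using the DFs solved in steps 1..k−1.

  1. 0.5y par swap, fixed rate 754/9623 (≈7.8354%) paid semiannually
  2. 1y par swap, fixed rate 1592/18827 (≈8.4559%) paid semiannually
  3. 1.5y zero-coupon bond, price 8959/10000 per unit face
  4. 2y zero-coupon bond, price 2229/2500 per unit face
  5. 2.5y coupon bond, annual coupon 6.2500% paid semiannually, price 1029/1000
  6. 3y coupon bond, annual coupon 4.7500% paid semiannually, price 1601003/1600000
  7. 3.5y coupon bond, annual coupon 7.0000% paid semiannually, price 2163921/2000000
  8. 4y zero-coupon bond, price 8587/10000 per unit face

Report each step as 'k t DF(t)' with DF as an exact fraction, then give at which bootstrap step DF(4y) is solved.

1 1/2 9623/10000
2 1 2301/2500
3 3/2 8959/10000
4 2 2229/2500
5 5/2 4433/5000
6 3 8717/10000
7 7/2 4309/5000
8 4 8587/10000
DF(4y) is solved at step 8

step 1 [0.5y] swap r/2=377/9623: DF=(1 − 377/9623·(0))/(1+377/9623) = 9623/10000 ≈ 0.962300
step 2 [1y] swap r/2=796/18827: DF=(1 − 796/18827·(0.962300))/(1+796/18827) = 2301/2500 ≈ 0.920400
step 3 [1.5y] zero: DF = P = 8959/10000 ≈ 0.895900
step 4 [2y] zero: DF = P = 2229/2500 ≈ 0.891600
step 5 [2.5y] bond c/2=1/32: DF=(1029/1000 − 1/32·(0.962300+0.920400+0.895900+0.891600))/(1+1/32) = 4433/5000 ≈ 0.886600
step 6 [3y] bond c/2=19/800: DF=(1601003/1600000 − 19/800·(0.962300+0.920400+0.895900+0.891600+0.886600))/(1+19/800) = 8717/10000 ≈ 0.871700
step 7 [3.5y] bond c/2=7/200: DF=(2163921/2000000 − 7/200·(0.962300+0.920400+0.895900+0.891600+0.886600+0.871700))/(1+7/200) = 4309/5000 ≈ 0.861800
step 8 [4y] zero: DF = P = 8587/10000 ≈ 0.858700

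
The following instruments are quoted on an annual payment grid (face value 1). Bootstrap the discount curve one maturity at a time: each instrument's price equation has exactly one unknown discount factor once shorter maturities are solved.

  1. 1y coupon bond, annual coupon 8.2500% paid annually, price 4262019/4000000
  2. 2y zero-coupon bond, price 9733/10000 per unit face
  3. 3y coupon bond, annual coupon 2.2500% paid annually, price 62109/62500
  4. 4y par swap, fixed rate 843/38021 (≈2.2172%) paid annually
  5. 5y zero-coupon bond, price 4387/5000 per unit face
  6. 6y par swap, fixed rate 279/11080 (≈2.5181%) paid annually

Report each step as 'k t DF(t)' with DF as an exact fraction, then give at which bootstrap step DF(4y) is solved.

step 1 [1y] bond c/1=33/400: DF=(4262019/4000000 − 33/400·(0))/(1+33/400) = 9843/10000 ≈ 0.984300
step 2 [2y] zero: DF = P = 9733/10000 ≈ 0.973300
step 3 [3y] bond c/1=9/400: DF=(62109/62500 − 9/400·(0.984300+0.973300))/(1+9/400) = 1161/1250 ≈ 0.928800
step 4 [4y] swap r/1=843/38021: DF=(1 − 843/38021·(0.984300+0.973300+0.928800))/(1+843/38021) = 9157/10000 ≈ 0.915700
step 5 [5y] zero: DF = P = 4387/5000 ≈ 0.877400
step 6 [6y] swap r/1=279/11080: DF=(1 − 279/11080·(0.984300+0.973300+0.928800+0.915700+0.877400))/(1+279/11080) = 1721/2000 ≈ 0.860500

1 1 9843/10000
2 2 9733/10000
3 3 1161/1250
4 4 9157/10000
5 5 4387/5000
6 6 1721/2000
DF(4y) is solved at step 4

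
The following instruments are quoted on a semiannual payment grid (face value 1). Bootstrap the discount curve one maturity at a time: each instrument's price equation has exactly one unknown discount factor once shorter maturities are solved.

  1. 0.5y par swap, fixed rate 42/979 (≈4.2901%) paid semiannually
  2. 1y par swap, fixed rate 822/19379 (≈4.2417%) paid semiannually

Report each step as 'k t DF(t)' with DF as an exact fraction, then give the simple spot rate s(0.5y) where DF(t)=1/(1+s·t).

step 1 [0.5y] swap r/2=21/979: DF=(1 − 21/979·(0))/(1+21/979) = 979/1000 ≈ 0.979000
step 2 [1y] swap r/2=411/19379: DF=(1 − 411/19379·(0.979000))/(1+411/19379) = 9589/10000 ≈ 0.958900

1 1/2 979/1000
2 1 9589/10000
s(0.5y) = (1/(979/1000) − 1)/(1/2) = 42/979 ≈ 4.2901%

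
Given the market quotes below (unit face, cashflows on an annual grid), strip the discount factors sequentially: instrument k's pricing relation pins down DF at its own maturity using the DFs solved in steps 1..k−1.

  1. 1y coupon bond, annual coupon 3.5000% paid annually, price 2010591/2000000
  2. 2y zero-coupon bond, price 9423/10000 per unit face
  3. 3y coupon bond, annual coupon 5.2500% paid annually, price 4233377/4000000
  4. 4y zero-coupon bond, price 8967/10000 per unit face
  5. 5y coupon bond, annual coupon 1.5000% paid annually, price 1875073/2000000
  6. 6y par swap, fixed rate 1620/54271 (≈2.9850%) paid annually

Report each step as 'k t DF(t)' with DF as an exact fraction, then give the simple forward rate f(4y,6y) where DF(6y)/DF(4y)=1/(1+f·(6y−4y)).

1 1 9713/10000
2 2 9423/10000
3 3 9101/10000
4 4 8967/10000
5 5 8687/10000
6 6 419/500
f(4y,6y) = ((8967/10000)/(419/500) − 1)/(2) = 587/16760 ≈ 3.5024%

step 1 [1y] bond c/1=7/200: DF=(2010591/2000000 − 7/200·(0))/(1+7/200) = 9713/10000 ≈ 0.971300
step 2 [2y] zero: DF = P = 9423/10000 ≈ 0.942300
step 3 [3y] bond c/1=21/400: DF=(4233377/4000000 − 21/400·(0.971300+0.942300))/(1+21/400) = 9101/10000 ≈ 0.910100
step 4 [4y] zero: DF = P = 8967/10000 ≈ 0.896700
step 5 [5y] bond c/1=3/200: DF=(1875073/2000000 − 3/200·(0.971300+0.942300+0.910100+0.896700))/(1+3/200) = 8687/10000 ≈ 0.868700
step 6 [6y] swap r/1=1620/54271: DF=(1 − 1620/54271·(0.971300+0.942300+0.910100+0.896700+0.868700))/(1+1620/54271) = 419/500 ≈ 0.838000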